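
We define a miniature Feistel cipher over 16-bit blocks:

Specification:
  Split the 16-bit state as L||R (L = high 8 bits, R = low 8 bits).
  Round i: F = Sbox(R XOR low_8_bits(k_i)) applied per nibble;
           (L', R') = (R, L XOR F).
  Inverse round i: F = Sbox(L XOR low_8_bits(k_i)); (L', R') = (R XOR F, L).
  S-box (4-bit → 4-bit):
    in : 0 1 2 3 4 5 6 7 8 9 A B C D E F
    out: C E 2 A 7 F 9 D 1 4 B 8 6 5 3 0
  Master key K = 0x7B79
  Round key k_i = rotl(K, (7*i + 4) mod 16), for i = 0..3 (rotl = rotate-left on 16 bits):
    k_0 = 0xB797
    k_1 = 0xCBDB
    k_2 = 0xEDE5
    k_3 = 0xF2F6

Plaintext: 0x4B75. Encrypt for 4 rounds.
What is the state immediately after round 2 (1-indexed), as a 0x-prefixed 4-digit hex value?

0x79C7

s_0 = plaintext = 0x4B75
s_1 = Round(s_0, k_0) = 0x7579
s_2 = Round(s_1, k_1) = 0x79C7
s_3 = Round(s_2, k_2) = 0xC75B
s_4 = Round(s_3, k_3) = 0x5B72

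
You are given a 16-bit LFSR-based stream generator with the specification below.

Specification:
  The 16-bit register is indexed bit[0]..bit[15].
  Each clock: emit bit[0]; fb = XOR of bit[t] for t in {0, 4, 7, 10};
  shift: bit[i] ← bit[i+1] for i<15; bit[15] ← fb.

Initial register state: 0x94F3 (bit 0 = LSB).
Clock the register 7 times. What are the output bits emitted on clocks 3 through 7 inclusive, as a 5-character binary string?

reg_0 = 0x94F3
clock 1: out=1, reg = 0x4A79
clock 2: out=1, reg = 0x253C
clock 3: out=0, reg = 0x129E
clock 4: out=0, reg = 0x094F
clock 5: out=1, reg = 0x84A7
clock 6: out=1, reg = 0xC253
clock 7: out=1, reg = 0x6129

00111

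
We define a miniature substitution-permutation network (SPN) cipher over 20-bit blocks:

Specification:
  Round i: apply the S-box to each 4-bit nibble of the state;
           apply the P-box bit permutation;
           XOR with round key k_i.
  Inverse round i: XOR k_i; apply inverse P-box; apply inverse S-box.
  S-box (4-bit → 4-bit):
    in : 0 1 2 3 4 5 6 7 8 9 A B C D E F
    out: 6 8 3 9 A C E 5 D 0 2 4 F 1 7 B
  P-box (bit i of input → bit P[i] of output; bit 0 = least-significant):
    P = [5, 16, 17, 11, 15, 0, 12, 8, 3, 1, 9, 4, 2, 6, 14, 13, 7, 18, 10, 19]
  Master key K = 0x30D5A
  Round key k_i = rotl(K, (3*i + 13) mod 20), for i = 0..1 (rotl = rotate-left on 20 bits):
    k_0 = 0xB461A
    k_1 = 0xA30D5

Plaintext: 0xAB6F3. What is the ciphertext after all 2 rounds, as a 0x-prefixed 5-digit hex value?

0x6D058

s_0 = plaintext = 0xAB6F3
s_1 = Round(s_0, k_0) = 0xF8D29
s_2 = Round(s_1, k_1) = 0x6D058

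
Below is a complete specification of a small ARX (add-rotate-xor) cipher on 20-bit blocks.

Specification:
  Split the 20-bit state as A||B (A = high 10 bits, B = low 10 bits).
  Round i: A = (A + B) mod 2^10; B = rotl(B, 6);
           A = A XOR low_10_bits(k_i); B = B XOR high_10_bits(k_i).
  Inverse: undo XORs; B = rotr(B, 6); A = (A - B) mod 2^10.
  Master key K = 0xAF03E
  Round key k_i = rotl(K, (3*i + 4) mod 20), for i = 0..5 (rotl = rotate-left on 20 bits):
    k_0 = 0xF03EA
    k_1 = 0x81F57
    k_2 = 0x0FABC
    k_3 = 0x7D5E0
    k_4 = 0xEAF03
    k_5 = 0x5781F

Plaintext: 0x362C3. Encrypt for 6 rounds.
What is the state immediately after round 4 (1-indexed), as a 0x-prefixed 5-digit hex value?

0x542A3

s_0 = plaintext = 0x362C3
s_1 = Round(s_0, k_0) = 0x1C72C
s_2 = Round(s_1, k_1) = 0x32935
s_3 = Round(s_2, k_2) = 0xD0D6D
s_4 = Round(s_3, k_3) = 0x542A3
s_5 = Round(s_4, k_4) = 0x3C341
s_6 = Round(s_5, k_5) = 0x0B92A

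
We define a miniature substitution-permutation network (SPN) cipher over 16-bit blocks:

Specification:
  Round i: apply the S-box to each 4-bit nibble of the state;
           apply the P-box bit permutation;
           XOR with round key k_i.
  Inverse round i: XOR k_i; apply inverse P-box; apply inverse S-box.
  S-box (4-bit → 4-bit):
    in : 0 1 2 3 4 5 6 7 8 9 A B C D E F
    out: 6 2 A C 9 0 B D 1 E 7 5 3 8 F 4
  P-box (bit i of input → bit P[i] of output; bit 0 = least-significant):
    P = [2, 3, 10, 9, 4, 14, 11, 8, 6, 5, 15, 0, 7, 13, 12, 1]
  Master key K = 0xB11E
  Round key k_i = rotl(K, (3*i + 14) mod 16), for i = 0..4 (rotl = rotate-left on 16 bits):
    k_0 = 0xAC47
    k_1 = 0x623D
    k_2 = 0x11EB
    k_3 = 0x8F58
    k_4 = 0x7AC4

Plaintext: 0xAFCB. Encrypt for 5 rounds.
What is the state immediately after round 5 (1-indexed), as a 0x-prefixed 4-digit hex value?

s_0 = plaintext = 0xAFCB
s_1 = Round(s_0, k_0) = 0x58D3
s_2 = Round(s_1, k_1) = 0x657D
s_3 = Round(s_2, k_2) = 0x3A79
s_4 = Round(s_3, k_3) = 0x1022
s_5 = Round(s_4, k_4) = 0x99EC

0x99EC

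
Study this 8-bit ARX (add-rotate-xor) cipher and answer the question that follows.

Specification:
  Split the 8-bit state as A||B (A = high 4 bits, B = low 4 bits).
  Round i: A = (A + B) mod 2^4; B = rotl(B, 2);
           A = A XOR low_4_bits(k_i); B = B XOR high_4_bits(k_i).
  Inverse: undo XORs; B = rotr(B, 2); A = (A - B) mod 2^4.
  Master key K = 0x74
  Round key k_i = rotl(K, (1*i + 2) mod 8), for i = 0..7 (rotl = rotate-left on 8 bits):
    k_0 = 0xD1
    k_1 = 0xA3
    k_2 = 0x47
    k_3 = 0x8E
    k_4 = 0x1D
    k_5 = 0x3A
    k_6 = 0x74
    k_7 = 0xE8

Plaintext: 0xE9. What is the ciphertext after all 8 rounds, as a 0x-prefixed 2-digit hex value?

0xF9

s_0 = plaintext = 0xE9
s_1 = Round(s_0, k_0) = 0x6B
s_2 = Round(s_1, k_1) = 0x24
s_3 = Round(s_2, k_2) = 0x15
s_4 = Round(s_3, k_3) = 0x8D
s_5 = Round(s_4, k_4) = 0x86
s_6 = Round(s_5, k_5) = 0x4A
s_7 = Round(s_6, k_6) = 0xAD
s_8 = Round(s_7, k_7) = 0xF9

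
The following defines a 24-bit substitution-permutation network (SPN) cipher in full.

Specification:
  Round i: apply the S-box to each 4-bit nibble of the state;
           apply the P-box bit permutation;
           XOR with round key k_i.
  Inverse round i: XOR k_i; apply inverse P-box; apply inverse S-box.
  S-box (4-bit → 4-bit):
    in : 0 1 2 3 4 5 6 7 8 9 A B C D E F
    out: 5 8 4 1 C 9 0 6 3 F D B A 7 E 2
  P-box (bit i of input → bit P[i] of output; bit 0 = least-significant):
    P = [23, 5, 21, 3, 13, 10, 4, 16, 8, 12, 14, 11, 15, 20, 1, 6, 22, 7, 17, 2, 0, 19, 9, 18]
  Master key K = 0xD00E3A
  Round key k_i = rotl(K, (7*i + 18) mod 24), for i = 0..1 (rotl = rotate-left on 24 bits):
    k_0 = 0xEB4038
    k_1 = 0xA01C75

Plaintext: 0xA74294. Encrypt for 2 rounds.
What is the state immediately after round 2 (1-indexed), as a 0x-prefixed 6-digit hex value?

0x2D18E3

s_0 = plaintext = 0xA74294
s_1 = Round(s_0, k_0) = 0xCC26E3
s_2 = Round(s_1, k_1) = 0x2D18E3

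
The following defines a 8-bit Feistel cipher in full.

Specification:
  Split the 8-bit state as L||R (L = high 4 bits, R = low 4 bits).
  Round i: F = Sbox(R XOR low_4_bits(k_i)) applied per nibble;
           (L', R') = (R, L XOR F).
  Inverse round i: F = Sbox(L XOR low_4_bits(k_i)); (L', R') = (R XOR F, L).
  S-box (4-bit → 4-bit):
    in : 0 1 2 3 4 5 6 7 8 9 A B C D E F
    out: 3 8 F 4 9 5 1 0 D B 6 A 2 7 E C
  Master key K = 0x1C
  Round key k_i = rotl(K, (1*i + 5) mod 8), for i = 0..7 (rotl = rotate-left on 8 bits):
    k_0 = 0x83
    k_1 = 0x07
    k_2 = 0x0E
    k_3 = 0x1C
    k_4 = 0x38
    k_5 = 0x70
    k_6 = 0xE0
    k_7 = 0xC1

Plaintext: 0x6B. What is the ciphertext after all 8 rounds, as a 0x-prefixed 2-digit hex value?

0x48

s_0 = plaintext = 0x6B
s_1 = Round(s_0, k_0) = 0xBB
s_2 = Round(s_1, k_1) = 0xB9
s_3 = Round(s_2, k_2) = 0x9B
s_4 = Round(s_3, k_3) = 0xB9
s_5 = Round(s_4, k_4) = 0x93
s_6 = Round(s_5, k_5) = 0x3D
s_7 = Round(s_6, k_6) = 0xD4
s_8 = Round(s_7, k_7) = 0x48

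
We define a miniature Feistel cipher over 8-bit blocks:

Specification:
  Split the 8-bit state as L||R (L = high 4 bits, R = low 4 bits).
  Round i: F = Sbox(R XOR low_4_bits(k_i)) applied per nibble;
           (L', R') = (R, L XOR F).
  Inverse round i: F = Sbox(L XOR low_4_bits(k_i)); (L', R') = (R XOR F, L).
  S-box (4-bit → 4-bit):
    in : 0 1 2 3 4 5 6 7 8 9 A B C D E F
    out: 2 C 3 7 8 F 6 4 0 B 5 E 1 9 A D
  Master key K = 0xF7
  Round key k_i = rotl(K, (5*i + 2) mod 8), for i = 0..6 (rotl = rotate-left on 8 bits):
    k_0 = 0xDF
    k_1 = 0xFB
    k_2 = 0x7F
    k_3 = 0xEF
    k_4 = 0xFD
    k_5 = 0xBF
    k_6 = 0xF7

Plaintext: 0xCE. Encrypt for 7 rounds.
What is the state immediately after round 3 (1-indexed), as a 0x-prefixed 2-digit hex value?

s_0 = plaintext = 0xCE
s_1 = Round(s_0, k_0) = 0xE0
s_2 = Round(s_1, k_1) = 0x00
s_3 = Round(s_2, k_2) = 0x0D
s_4 = Round(s_3, k_3) = 0xD3
s_5 = Round(s_4, k_4) = 0x37
s_6 = Round(s_5, k_5) = 0x73
s_7 = Round(s_6, k_6) = 0x3F

0x0D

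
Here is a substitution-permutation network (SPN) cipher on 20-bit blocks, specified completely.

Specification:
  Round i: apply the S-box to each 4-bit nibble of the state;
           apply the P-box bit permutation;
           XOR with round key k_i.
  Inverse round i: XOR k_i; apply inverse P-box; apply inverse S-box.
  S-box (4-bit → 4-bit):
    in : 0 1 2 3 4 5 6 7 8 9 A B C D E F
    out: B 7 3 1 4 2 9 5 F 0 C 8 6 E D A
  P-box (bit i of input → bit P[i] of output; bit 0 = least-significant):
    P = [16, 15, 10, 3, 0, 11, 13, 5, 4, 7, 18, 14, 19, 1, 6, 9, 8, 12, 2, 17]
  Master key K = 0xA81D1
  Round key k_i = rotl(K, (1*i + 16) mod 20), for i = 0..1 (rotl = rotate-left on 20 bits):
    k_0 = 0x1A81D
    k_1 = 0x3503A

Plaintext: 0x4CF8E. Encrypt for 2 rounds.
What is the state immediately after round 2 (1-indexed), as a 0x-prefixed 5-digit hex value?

s_0 = plaintext = 0x4CF8E
s_1 = Round(s_0, k_0) = 0x0C4F2
s_2 = Round(s_1, k_1) = 0x4C958

0x4C958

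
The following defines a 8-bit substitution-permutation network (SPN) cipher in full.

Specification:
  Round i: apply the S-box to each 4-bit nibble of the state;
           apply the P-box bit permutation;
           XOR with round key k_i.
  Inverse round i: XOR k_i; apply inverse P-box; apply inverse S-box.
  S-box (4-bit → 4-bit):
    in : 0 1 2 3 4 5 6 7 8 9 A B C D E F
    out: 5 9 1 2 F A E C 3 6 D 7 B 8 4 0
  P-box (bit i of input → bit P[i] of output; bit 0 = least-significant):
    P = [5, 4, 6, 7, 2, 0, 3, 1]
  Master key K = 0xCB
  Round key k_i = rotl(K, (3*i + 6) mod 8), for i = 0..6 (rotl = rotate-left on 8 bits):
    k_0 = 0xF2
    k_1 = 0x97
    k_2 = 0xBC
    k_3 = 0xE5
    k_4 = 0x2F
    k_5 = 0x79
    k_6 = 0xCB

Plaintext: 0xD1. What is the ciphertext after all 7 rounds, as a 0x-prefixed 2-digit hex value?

s_0 = plaintext = 0xD1
s_1 = Round(s_0, k_0) = 0x50
s_2 = Round(s_1, k_1) = 0xF4
s_3 = Round(s_2, k_2) = 0x4C
s_4 = Round(s_3, k_3) = 0x5A
s_5 = Round(s_4, k_4) = 0xCC
s_6 = Round(s_5, k_5) = 0xCE
s_7 = Round(s_6, k_6) = 0x8C

0x8C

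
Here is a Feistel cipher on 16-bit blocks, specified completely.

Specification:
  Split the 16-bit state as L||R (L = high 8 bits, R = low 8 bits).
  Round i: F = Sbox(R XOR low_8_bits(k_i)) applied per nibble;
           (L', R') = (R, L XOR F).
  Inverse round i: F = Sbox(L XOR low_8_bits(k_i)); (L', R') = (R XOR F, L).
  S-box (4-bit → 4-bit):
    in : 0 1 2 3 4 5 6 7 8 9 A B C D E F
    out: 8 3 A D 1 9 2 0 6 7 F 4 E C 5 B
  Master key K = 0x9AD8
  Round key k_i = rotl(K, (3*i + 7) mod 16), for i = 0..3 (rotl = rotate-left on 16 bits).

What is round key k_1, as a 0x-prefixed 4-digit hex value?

0x626B

K = 0x9AD8
k_0 = rotl(K, (3*0+7) mod 16) = rotl(K, 7) = 0x6C4D
k_1 = rotl(K, (3*1+7) mod 16) = rotl(K, 10) = 0x626B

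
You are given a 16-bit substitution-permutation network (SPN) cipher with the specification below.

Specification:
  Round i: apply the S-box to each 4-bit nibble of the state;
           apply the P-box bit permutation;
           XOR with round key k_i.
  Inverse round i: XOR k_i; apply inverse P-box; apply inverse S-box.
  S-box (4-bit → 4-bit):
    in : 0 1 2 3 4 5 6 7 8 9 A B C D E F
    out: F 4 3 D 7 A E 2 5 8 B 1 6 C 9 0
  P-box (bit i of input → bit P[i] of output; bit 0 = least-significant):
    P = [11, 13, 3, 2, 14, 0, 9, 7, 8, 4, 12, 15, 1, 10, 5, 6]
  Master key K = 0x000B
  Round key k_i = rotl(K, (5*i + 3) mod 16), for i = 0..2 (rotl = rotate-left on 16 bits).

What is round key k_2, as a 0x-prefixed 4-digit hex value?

K = 0x000B
k_0 = rotl(K, (5*0+3) mod 16) = rotl(K, 3) = 0x0058
k_1 = rotl(K, (5*1+3) mod 16) = rotl(K, 8) = 0x0B00
k_2 = rotl(K, (5*2+3) mod 16) = rotl(K, 13) = 0x6001

0x6001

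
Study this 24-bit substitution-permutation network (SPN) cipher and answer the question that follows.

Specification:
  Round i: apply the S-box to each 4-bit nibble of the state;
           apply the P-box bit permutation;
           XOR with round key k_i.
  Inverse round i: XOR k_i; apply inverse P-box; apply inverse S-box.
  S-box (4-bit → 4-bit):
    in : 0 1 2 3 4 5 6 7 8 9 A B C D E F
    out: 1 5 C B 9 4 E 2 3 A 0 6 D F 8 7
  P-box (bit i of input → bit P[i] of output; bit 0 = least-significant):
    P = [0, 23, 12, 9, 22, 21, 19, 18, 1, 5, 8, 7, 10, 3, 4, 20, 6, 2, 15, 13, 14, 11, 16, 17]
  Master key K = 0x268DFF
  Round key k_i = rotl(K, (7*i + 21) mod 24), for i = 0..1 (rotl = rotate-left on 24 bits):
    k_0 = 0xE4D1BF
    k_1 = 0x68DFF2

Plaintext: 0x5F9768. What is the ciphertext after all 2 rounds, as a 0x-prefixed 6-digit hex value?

s_0 = plaintext = 0x5F9768
s_1 = Round(s_0, k_0) = 0x5951D2
s_2 = Round(s_1, k_1) = 0x05ECE4

0x05ECE4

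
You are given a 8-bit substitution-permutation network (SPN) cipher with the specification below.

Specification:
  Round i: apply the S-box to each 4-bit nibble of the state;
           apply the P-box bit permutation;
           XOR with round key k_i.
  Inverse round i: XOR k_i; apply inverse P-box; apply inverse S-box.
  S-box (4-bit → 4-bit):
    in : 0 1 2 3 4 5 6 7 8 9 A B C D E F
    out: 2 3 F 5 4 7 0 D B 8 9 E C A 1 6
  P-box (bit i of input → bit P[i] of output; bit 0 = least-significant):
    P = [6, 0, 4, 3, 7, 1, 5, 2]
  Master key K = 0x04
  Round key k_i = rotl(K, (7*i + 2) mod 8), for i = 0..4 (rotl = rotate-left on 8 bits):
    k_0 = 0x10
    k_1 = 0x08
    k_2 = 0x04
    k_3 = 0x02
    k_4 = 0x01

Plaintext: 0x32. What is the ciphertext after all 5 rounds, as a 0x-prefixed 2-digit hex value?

s_0 = plaintext = 0x32
s_1 = Round(s_0, k_0) = 0xE9
s_2 = Round(s_1, k_1) = 0x80
s_3 = Round(s_2, k_2) = 0x83
s_4 = Round(s_3, k_3) = 0xD4
s_5 = Round(s_4, k_4) = 0x17

0x17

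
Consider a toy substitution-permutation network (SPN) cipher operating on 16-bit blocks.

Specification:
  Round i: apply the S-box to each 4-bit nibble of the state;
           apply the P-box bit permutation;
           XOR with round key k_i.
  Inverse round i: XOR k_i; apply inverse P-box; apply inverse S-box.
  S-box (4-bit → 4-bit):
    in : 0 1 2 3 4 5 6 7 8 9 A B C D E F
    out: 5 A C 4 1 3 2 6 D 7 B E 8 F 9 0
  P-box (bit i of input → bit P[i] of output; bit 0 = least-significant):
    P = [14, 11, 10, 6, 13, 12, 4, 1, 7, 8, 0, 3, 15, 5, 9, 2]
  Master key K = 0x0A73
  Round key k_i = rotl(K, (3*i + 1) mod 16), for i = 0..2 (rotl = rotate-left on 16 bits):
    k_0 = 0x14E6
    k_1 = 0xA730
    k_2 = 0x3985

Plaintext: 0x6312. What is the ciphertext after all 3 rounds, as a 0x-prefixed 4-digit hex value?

s_0 = plaintext = 0x6312
s_1 = Round(s_0, k_0) = 0x0085
s_2 = Round(s_1, k_1) = 0x4DA3
s_3 = Round(s_2, k_2) = 0x8C0E

0x8C0E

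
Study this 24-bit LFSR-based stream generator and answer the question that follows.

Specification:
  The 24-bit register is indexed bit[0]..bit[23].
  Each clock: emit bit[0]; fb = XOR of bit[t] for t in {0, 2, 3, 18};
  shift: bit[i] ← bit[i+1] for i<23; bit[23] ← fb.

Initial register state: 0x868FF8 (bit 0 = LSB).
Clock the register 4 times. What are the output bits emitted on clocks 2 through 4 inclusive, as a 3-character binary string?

001

reg_0 = 0x868FF8
clock 1: out=0, reg = 0x4347FC
clock 2: out=0, reg = 0x21A3FE
clock 3: out=0, reg = 0x10D1FF
clock 4: out=1, reg = 0x8868FF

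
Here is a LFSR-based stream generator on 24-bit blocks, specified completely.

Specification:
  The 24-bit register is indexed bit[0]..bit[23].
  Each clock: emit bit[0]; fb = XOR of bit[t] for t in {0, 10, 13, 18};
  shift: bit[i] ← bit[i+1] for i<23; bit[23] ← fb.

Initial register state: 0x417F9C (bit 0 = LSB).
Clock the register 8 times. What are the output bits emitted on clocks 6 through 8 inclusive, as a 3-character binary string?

reg_0 = 0x417F9C
clock 1: out=0, reg = 0x20BFCE
clock 2: out=0, reg = 0x105FE7
clock 3: out=1, reg = 0x082FF3
clock 4: out=1, reg = 0x8417F9
clock 5: out=1, reg = 0xC20BFC
clock 6: out=0, reg = 0x6105FE
clock 7: out=0, reg = 0xB082FF
clock 8: out=1, reg = 0xD8417F

001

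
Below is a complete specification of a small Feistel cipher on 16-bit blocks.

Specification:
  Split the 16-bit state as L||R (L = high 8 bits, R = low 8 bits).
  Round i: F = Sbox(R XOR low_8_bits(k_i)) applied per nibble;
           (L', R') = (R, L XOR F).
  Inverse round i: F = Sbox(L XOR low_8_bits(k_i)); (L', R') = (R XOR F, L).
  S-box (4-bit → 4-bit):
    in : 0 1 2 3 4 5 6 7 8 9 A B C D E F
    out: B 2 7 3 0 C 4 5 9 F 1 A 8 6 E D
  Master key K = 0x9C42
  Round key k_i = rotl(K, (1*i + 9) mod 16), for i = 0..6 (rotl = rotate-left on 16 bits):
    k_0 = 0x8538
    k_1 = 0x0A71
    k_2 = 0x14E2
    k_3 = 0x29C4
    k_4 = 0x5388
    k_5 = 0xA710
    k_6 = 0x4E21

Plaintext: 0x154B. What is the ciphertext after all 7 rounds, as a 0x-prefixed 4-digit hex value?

0x85BB

s_0 = plaintext = 0x154B
s_1 = Round(s_0, k_0) = 0x4B46
s_2 = Round(s_1, k_1) = 0x467E
s_3 = Round(s_2, k_2) = 0x7EBE
s_4 = Round(s_3, k_3) = 0xBE2F
s_5 = Round(s_4, k_4) = 0x2FAB
s_6 = Round(s_5, k_5) = 0xAB85
s_7 = Round(s_6, k_6) = 0x85BB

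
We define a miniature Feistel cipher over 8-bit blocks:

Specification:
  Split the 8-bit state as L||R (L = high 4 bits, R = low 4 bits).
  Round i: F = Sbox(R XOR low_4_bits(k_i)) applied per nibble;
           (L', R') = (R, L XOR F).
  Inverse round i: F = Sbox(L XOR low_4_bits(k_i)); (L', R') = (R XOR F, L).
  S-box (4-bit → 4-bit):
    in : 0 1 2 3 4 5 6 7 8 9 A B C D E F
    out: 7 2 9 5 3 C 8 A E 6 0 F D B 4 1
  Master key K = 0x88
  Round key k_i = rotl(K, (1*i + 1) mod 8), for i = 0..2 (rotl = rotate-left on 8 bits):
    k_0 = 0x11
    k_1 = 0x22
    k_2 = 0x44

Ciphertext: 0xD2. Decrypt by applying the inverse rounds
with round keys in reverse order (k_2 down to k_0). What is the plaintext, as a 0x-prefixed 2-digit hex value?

s_0 = ciphertext = 0xD2
s_1 = InvRound(s_0, k_2) = 0x4D
s_2 = InvRound(s_1, k_1) = 0x54
s_3 = InvRound(s_2, k_0) = 0x75

0x75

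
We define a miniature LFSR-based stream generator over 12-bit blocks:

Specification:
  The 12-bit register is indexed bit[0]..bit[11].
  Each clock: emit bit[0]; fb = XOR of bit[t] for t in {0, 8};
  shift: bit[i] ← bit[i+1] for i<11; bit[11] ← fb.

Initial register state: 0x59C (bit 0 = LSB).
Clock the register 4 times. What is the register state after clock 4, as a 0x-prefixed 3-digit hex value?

0x959

reg_0 = 0x59C
clock 1: out=0, reg = 0xACE
clock 2: out=0, reg = 0x567
clock 3: out=1, reg = 0x2B3
clock 4: out=1, reg = 0x959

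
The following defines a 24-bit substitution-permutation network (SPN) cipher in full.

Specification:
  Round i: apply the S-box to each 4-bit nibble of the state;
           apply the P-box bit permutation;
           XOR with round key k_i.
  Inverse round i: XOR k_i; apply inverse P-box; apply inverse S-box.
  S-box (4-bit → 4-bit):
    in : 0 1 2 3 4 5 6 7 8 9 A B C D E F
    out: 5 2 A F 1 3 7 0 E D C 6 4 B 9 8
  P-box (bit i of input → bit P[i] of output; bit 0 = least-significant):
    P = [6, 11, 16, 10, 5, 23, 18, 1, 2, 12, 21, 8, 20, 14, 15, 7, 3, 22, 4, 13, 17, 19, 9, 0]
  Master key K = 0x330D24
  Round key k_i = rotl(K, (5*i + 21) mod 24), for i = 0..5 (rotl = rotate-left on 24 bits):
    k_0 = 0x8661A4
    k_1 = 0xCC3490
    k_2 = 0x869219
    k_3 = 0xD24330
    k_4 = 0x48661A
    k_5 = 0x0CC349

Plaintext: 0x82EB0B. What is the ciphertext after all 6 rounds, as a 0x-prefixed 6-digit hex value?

0xDDE002

s_0 = plaintext = 0x82EB0B
s_1 = Round(s_0, k_0) = 0xFB5B05
s_2 = Round(s_1, k_1) = 0xB86CE1
s_3 = Round(s_2, k_2) = 0xFE782B
s_4 = Round(s_3, k_3) = 0x737A3B
s_5 = Round(s_4, k_4) = 0xAD4F20
s_6 = Round(s_5, k_5) = 0xDDE002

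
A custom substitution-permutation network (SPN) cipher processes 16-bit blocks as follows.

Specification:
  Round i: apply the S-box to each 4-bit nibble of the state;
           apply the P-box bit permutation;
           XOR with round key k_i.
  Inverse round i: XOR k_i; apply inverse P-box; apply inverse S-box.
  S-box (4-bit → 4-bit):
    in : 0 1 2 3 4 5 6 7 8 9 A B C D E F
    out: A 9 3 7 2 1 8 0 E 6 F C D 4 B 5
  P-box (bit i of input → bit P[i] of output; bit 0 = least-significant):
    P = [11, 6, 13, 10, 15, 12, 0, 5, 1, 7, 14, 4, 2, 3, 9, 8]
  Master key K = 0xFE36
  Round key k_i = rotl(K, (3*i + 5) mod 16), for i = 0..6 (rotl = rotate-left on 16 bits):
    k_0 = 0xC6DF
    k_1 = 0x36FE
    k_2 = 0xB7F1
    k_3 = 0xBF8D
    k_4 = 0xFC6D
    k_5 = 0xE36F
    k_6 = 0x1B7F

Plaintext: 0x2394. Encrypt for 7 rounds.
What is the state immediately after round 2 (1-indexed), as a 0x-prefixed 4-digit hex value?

s_0 = plaintext = 0x2394
s_1 = Round(s_0, k_0) = 0x9610
s_2 = Round(s_1, k_1) = 0xB086
s_3 = Round(s_2, k_2) = 0xA040
s_4 = Round(s_3, k_3) = 0xA851
s_5 = Round(s_4, k_4) = 0x33F1
s_6 = Round(s_5, k_5) = 0x2DE0
s_7 = Round(s_6, k_6) = 0xCF13

0xB086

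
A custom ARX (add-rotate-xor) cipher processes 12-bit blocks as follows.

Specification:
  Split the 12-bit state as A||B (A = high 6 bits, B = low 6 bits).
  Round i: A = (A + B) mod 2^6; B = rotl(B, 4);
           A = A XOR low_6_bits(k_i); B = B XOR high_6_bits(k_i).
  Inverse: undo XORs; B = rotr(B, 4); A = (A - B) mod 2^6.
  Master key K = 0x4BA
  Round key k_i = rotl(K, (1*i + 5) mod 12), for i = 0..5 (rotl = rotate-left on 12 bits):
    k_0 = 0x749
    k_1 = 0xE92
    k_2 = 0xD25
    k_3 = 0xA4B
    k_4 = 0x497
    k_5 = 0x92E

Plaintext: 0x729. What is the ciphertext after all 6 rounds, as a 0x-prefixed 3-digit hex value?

s_0 = plaintext = 0x729
s_1 = Round(s_0, k_0) = 0x307
s_2 = Round(s_1, k_1) = 0x04B
s_3 = Round(s_2, k_2) = 0xA46
s_4 = Round(s_3, k_3) = 0x908
s_5 = Round(s_4, k_4) = 0xED0
s_6 = Round(s_5, k_5) = 0x960

0x960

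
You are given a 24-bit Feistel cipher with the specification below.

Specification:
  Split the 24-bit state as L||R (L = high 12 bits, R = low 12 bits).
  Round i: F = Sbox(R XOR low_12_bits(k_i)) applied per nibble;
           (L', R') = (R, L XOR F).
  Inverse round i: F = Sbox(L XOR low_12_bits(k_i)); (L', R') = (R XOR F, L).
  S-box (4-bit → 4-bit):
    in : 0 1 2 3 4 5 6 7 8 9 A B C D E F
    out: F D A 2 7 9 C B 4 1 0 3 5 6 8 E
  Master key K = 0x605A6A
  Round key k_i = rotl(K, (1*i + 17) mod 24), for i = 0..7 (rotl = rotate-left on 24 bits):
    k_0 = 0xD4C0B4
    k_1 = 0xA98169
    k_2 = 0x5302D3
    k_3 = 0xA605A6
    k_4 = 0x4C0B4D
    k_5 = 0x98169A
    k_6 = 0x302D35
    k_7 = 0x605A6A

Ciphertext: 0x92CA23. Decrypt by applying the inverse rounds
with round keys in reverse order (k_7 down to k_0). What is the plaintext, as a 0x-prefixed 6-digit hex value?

0x4C7B7F

s_0 = ciphertext = 0x92CA23
s_1 = InvRound(s_0, k_7) = 0x85F92C
s_2 = InvRound(s_1, k_6) = 0x0EC85F
s_3 = InvRound(s_2, k_5) = 0x4E30EC
s_4 = InvRound(s_3, k_4) = 0xEE44E3
s_5 = InvRound(s_4, k_3) = 0x799EE4
s_6 = InvRound(s_5, k_2) = 0x794799
s_7 = InvRound(s_6, k_1) = 0xB7F794
s_8 = InvRound(s_7, k_0) = 0x4C7B7F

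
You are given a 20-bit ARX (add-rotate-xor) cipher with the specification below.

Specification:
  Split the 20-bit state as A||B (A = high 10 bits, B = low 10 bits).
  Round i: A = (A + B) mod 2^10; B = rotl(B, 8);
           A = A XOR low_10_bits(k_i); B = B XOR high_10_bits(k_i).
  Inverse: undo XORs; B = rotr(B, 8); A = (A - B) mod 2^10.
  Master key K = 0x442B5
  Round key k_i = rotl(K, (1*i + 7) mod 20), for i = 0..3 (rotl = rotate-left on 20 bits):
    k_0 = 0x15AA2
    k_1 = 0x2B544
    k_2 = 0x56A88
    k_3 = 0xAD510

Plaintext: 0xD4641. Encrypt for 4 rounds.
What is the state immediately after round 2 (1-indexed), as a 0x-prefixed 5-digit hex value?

0x6CADC

s_0 = plaintext = 0xD4641
s_1 = Round(s_0, k_0) = 0xCC1C6
s_2 = Round(s_1, k_1) = 0x6CADC
s_3 = Round(s_2, k_2) = 0x819ED
s_4 = Round(s_3, k_3) = 0xB8FCE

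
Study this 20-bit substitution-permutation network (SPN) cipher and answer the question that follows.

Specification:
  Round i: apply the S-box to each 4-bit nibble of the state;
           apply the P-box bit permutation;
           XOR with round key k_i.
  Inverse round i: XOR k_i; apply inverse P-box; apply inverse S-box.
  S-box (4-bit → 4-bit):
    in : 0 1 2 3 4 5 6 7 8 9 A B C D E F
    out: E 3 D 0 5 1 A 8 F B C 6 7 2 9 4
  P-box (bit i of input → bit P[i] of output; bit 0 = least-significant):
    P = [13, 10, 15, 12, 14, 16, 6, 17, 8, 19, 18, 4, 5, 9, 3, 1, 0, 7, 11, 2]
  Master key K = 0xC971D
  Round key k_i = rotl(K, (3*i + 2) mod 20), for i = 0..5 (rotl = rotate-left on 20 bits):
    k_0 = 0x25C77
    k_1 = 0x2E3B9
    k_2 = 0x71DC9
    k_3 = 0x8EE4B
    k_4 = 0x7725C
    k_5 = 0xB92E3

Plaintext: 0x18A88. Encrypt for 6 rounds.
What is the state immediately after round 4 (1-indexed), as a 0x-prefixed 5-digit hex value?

s_0 = plaintext = 0x18A88
s_1 = Round(s_0, k_0) = 0x5AA8C
s_2 = Round(s_1, k_1) = 0x507E2
s_3 = Round(s_2, k_2) = 0x5EFD2
s_4 = Round(s_3, k_3) = 0xD5E68
s_5 = Round(s_4, k_4) = 0x4C7EC
s_6 = Round(s_5, k_5) = 0x97CDA

0xD5E68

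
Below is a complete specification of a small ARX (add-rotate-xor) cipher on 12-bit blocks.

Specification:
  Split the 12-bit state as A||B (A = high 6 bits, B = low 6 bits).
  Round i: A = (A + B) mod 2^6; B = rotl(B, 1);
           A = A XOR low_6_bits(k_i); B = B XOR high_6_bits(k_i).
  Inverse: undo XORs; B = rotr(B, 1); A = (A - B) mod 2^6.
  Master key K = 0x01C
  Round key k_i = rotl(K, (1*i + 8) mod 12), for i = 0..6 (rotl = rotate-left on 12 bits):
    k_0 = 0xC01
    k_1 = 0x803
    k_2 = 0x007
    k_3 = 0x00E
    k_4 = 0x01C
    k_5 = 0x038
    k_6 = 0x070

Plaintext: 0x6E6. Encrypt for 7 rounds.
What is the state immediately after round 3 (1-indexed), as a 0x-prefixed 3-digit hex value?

0x7B6

s_0 = plaintext = 0x6E6
s_1 = Round(s_0, k_0) = 0x03D
s_2 = Round(s_1, k_1) = 0xF9B
s_3 = Round(s_2, k_2) = 0x7B6
s_4 = Round(s_3, k_3) = 0x6AD
s_5 = Round(s_4, k_4) = 0x6DB
s_6 = Round(s_5, k_5) = 0x3B6
s_7 = Round(s_6, k_6) = 0xD2C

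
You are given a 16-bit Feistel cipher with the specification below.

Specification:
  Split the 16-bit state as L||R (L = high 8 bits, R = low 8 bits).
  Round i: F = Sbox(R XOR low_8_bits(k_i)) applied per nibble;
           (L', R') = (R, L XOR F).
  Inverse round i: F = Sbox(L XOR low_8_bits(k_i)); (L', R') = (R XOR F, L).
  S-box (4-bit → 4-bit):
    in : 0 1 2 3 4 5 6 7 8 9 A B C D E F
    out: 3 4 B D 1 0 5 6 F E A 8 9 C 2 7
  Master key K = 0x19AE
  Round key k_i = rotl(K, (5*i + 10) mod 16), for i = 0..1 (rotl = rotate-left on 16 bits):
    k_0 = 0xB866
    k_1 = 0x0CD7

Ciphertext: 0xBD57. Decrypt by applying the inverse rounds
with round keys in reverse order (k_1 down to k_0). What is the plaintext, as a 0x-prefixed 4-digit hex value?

s_0 = ciphertext = 0xBD57
s_1 = InvRound(s_0, k_1) = 0x0DBD
s_2 = InvRound(s_1, k_0) = 0xE50D

0xE50D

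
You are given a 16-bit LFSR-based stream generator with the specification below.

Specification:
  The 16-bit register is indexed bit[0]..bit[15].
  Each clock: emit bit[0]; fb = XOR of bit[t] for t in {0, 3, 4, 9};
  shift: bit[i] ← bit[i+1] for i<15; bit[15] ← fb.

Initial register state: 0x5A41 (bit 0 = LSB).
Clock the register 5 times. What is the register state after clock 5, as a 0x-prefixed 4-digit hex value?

reg_0 = 0x5A41
clock 1: out=1, reg = 0x2D20
clock 2: out=0, reg = 0x1690
clock 3: out=0, reg = 0x0B48
clock 4: out=0, reg = 0x05A4
clock 5: out=0, reg = 0x02D2

0x02D2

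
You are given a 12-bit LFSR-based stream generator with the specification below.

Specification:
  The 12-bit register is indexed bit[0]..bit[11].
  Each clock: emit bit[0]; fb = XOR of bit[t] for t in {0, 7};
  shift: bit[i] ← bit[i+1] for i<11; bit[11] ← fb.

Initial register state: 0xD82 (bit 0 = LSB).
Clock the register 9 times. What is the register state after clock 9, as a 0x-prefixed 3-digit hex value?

0x5CE

reg_0 = 0xD82
clock 1: out=0, reg = 0xEC1
clock 2: out=1, reg = 0x760
clock 3: out=0, reg = 0x3B0
clock 4: out=0, reg = 0x9D8
clock 5: out=0, reg = 0xCEC
clock 6: out=0, reg = 0xE76
clock 7: out=0, reg = 0x73B
clock 8: out=1, reg = 0xB9D
clock 9: out=1, reg = 0x5CE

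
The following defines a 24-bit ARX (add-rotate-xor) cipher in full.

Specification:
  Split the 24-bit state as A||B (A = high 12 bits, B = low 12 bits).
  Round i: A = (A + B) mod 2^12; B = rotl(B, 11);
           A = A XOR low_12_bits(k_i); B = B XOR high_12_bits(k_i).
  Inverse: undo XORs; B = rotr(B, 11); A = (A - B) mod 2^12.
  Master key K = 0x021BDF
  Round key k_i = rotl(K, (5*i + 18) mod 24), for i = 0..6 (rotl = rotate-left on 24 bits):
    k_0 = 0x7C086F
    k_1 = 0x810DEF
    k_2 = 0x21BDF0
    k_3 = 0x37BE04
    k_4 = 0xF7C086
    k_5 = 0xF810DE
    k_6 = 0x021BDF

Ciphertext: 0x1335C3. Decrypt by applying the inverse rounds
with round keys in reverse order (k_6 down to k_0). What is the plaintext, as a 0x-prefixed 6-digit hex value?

s_0 = ciphertext = 0x1335C3
s_1 = InvRound(s_0, k_6) = 0xF28BC4
s_2 = InvRound(s_1, k_5) = 0x76C88A
s_3 = InvRound(s_2, k_4) = 0x7FEFEC
s_4 = InvRound(s_3, k_3) = 0x0CB92F
s_5 = InvRound(s_4, k_2) = 0x6D2669
s_6 = InvRound(s_5, k_1) = 0xE4ACF3
s_7 = InvRound(s_6, k_0) = 0xFBE667

0xFBE667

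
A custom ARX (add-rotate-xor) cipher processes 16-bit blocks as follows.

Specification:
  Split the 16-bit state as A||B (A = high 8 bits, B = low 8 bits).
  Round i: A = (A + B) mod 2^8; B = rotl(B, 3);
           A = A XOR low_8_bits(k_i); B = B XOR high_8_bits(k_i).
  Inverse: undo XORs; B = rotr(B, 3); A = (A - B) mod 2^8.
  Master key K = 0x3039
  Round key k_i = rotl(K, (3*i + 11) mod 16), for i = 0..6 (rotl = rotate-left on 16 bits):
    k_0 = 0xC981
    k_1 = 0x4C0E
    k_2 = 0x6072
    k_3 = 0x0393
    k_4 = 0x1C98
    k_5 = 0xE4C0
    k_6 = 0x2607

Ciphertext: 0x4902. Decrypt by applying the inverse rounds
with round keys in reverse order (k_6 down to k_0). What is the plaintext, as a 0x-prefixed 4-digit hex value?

0x6228

s_0 = ciphertext = 0x4902
s_1 = InvRound(s_0, k_6) = 0xCA84
s_2 = InvRound(s_1, k_5) = 0xFE0C
s_3 = InvRound(s_2, k_4) = 0x6402
s_4 = InvRound(s_3, k_3) = 0xD720
s_5 = InvRound(s_4, k_2) = 0x9D08
s_6 = InvRound(s_5, k_1) = 0x0B88
s_7 = InvRound(s_6, k_0) = 0x6228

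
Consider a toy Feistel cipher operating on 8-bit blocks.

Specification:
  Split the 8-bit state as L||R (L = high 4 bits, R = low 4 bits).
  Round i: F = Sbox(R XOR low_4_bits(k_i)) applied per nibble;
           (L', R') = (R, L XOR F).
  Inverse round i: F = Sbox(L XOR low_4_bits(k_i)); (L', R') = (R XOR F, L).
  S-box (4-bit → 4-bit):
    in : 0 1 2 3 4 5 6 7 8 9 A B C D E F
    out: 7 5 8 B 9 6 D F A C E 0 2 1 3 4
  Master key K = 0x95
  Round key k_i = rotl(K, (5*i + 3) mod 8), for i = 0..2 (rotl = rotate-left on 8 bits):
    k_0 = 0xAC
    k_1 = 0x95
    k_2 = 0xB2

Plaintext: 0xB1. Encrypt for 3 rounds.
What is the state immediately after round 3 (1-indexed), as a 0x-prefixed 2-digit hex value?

s_0 = plaintext = 0xB1
s_1 = Round(s_0, k_0) = 0x1A
s_2 = Round(s_1, k_1) = 0xA5
s_3 = Round(s_2, k_2) = 0x55

0x55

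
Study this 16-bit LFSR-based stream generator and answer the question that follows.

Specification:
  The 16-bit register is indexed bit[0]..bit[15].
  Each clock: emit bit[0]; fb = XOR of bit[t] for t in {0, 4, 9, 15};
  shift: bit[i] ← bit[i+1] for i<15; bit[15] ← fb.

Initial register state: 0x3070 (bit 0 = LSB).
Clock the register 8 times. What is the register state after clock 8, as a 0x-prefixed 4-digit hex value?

reg_0 = 0x3070
clock 1: out=0, reg = 0x9838
clock 2: out=0, reg = 0x4C1C
clock 3: out=0, reg = 0xA60E
clock 4: out=0, reg = 0x5307
clock 5: out=1, reg = 0x2983
clock 6: out=1, reg = 0x94C1
clock 7: out=1, reg = 0x4A60
clock 8: out=0, reg = 0xA530

0xA530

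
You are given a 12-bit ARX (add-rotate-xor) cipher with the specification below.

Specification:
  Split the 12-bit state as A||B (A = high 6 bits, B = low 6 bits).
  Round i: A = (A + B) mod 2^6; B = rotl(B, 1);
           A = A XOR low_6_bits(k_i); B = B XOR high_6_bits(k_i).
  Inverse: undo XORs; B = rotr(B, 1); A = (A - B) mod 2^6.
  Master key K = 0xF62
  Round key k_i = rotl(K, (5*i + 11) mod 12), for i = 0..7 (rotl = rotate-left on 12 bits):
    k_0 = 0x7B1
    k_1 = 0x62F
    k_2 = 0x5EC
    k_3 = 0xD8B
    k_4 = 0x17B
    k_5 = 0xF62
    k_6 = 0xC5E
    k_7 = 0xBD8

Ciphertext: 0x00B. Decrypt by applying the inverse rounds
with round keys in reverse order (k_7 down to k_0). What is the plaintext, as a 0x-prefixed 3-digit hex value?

s_0 = ciphertext = 0x00B
s_1 = InvRound(s_0, k_7) = 0x192
s_2 = InvRound(s_1, k_6) = 0x9F1
s_3 = InvRound(s_2, k_5) = 0xFC6
s_4 = InvRound(s_3, k_4) = 0x8E1
s_5 = InvRound(s_4, k_3) = 0xF6B
s_6 = InvRound(s_5, k_2) = 0xCDE
s_7 = InvRound(s_6, k_1) = 0x643
s_8 = InvRound(s_7, k_0) = 0xEAE

0xEAE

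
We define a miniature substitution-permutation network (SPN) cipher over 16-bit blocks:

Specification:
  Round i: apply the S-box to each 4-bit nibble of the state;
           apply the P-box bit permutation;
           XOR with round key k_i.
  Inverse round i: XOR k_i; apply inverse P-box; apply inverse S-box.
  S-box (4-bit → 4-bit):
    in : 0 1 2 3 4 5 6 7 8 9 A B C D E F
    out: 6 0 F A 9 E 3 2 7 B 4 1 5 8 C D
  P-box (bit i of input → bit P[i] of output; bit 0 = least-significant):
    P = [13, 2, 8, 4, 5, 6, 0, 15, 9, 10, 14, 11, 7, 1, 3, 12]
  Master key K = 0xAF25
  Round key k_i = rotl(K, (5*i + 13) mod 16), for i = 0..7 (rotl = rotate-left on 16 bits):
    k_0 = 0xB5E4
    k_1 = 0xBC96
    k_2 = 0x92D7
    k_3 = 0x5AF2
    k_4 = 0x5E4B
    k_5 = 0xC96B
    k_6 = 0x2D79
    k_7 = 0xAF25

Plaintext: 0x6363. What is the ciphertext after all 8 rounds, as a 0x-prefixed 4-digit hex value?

0x8FFE

s_0 = plaintext = 0x6363
s_1 = Round(s_0, k_0) = 0xB912
s_2 = Round(s_1, k_1) = 0x9302
s_3 = Round(s_2, k_2) = 0xAF00
s_4 = Round(s_3, k_3) = 0x11BF
s_5 = Round(s_4, k_4) = 0x7F7B
s_6 = Round(s_5, k_5) = 0xA329
s_7 = Round(s_6, k_6) = 0x8104
s_8 = Round(s_7, k_7) = 0x8FFE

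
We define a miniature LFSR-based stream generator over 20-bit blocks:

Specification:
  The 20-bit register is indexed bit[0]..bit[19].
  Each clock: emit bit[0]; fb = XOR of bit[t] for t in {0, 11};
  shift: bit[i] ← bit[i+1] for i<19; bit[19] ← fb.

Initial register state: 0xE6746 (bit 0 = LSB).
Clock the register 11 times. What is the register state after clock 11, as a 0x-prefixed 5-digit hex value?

reg_0 = 0xE6746
clock 1: out=0, reg = 0x733A3
clock 2: out=1, reg = 0xB99D1
clock 3: out=1, reg = 0x5CCE8
clock 4: out=0, reg = 0xAE674
clock 5: out=0, reg = 0x5733A
clock 6: out=0, reg = 0x2B99D
clock 7: out=1, reg = 0x15CCE
clock 8: out=0, reg = 0x8AE67
clock 9: out=1, reg = 0x45733
clock 10: out=1, reg = 0xA2B99
clock 11: out=1, reg = 0x515CC

0x515CC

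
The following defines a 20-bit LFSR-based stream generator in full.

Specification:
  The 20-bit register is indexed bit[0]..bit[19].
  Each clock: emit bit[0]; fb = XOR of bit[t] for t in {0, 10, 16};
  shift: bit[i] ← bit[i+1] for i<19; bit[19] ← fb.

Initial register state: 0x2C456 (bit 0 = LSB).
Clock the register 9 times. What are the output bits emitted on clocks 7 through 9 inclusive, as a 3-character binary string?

reg_0 = 0x2C456
clock 1: out=0, reg = 0x9622B
clock 2: out=1, reg = 0x4B115
clock 3: out=1, reg = 0xA588A
clock 4: out=0, reg = 0x52C45
clock 5: out=1, reg = 0xA9622
clock 6: out=0, reg = 0xD4B11
clock 7: out=1, reg = 0x6A588
clock 8: out=0, reg = 0xB52C4
clock 9: out=0, reg = 0xDA962

100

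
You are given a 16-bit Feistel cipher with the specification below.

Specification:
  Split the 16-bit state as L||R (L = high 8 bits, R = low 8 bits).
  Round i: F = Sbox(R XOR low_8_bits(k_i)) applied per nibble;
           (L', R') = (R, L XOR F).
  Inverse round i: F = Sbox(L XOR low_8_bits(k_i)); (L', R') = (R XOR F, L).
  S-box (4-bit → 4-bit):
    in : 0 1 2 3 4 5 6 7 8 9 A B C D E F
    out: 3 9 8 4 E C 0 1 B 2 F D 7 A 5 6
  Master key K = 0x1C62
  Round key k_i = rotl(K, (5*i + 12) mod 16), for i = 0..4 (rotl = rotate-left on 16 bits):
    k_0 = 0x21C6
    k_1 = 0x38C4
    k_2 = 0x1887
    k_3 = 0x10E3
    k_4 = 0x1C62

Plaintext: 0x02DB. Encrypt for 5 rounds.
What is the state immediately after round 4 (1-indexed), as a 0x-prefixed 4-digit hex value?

0xB5DC

s_0 = plaintext = 0x02DB
s_1 = Round(s_0, k_0) = 0xDB98
s_2 = Round(s_1, k_1) = 0x981C
s_3 = Round(s_2, k_2) = 0x1CB5
s_4 = Round(s_3, k_3) = 0xB5DC
s_5 = Round(s_4, k_4) = 0xDC60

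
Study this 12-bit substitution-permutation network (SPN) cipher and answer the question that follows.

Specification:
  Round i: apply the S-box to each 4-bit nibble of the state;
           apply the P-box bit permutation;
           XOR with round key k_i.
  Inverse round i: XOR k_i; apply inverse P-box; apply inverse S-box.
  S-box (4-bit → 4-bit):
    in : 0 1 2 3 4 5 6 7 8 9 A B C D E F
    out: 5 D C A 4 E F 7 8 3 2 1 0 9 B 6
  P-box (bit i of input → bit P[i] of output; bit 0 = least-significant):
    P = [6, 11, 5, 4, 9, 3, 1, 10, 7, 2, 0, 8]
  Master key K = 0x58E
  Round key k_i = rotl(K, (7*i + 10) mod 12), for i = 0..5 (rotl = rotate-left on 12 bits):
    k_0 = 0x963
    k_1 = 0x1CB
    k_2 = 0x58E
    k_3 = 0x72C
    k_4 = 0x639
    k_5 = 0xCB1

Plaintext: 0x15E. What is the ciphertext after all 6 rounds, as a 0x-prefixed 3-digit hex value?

0xDF8

s_0 = plaintext = 0x15E
s_1 = Round(s_0, k_0) = 0x4B8
s_2 = Round(s_1, k_1) = 0x3DA
s_3 = Round(s_2, k_2) = 0xA8A
s_4 = Round(s_3, k_3) = 0xB28
s_5 = Round(s_4, k_4) = 0x2AB
s_6 = Round(s_5, k_5) = 0xDF8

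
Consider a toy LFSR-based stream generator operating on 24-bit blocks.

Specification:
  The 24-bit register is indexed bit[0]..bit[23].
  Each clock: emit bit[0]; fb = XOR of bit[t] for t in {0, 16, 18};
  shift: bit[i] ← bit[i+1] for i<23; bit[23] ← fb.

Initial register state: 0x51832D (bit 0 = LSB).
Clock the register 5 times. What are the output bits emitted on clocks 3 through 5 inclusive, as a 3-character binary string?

110

reg_0 = 0x51832D
clock 1: out=1, reg = 0x28C196
clock 2: out=0, reg = 0x1460CB
clock 3: out=1, reg = 0x0A3065
clock 4: out=1, reg = 0x851832
clock 5: out=0, reg = 0x428C19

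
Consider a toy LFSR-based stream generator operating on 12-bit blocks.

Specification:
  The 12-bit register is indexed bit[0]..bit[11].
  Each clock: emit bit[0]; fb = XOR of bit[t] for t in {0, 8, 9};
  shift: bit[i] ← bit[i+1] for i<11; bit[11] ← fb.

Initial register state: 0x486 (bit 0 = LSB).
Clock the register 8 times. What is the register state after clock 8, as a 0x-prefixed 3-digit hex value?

reg_0 = 0x486
clock 1: out=0, reg = 0x243
clock 2: out=1, reg = 0x121
clock 3: out=1, reg = 0x090
clock 4: out=0, reg = 0x048
clock 5: out=0, reg = 0x024
clock 6: out=0, reg = 0x012
clock 7: out=0, reg = 0x009
clock 8: out=1, reg = 0x804

0x804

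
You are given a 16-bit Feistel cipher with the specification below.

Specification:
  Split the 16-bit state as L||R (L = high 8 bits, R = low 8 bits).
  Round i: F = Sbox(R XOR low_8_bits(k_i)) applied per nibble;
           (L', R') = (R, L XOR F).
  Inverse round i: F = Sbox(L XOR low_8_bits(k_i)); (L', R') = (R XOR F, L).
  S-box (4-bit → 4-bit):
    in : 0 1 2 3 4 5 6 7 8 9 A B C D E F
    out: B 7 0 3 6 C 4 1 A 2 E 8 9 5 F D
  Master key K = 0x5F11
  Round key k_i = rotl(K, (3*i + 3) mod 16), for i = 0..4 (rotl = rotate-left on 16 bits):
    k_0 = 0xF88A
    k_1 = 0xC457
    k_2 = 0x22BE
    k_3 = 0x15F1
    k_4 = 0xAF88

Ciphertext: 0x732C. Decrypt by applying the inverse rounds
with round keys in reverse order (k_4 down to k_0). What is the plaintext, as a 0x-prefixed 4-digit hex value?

0x7049

s_0 = ciphertext = 0x732C
s_1 = InvRound(s_0, k_4) = 0xF473
s_2 = InvRound(s_1, k_3) = 0xCFF4
s_3 = InvRound(s_2, k_2) = 0xE3CF
s_4 = InvRound(s_3, k_1) = 0x49E3
s_5 = InvRound(s_4, k_0) = 0x7049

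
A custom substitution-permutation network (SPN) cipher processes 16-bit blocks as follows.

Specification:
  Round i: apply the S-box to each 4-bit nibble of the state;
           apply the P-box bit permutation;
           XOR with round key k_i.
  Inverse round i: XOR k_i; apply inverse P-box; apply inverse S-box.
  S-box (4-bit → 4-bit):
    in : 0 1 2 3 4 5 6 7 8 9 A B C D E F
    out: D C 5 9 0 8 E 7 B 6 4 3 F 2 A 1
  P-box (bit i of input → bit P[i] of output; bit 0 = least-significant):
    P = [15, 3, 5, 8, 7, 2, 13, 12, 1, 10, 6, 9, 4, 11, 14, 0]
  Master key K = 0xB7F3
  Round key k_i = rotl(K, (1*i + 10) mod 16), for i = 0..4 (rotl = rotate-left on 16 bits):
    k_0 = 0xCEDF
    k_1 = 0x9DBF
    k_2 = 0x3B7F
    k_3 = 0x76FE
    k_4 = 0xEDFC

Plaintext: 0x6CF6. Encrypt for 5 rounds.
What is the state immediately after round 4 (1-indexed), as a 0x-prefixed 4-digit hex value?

0x910F

s_0 = plaintext = 0x6CF6
s_1 = Round(s_0, k_0) = 0x8134
s_2 = Round(s_1, k_1) = 0x876E
s_3 = Round(s_2, k_2) = 0x0620
s_4 = Round(s_3, k_3) = 0x910F
s_5 = Round(s_4, k_4) = 0x173C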